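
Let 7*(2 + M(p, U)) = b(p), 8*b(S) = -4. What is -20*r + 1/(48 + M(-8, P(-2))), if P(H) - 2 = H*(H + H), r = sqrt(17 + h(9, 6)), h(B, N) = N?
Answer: 14/643 - 20*sqrt(23) ≈ -95.895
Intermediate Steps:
r = sqrt(23) (r = sqrt(17 + 6) = sqrt(23) ≈ 4.7958)
P(H) = 2 + 2*H**2 (P(H) = 2 + H*(H + H) = 2 + H*(2*H) = 2 + 2*H**2)
b(S) = -1/2 (b(S) = (1/8)*(-4) = -1/2)
M(p, U) = -29/14 (M(p, U) = -2 + (1/7)*(-1/2) = -2 - 1/14 = -29/14)
-20*r + 1/(48 + M(-8, P(-2))) = -20*sqrt(23) + 1/(48 - 29/14) = -20*sqrt(23) + 1/(643/14) = -20*sqrt(23) + 14/643 = 14/643 - 20*sqrt(23)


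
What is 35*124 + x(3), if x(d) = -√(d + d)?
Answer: 4340 - √6 ≈ 4337.5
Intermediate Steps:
x(d) = -√2*√d (x(d) = -√(2*d) = -√2*√d)
35*124 + x(3) = 35*124 - √2*√3 = 4340 - √6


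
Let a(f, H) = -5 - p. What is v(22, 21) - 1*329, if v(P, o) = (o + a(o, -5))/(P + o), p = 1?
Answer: -14132/43 ≈ -328.65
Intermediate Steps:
a(f, H) = -6 (a(f, H) = -5 - 1*1 = -5 - 1 = -6)
v(P, o) = (-6 + o)/(P + o) (v(P, o) = (o - 6)/(P + o) = (-6 + o)/(P + o))
v(22, 21) - 1*329 = (-6 + 21)/(22 + 21) - 1*329 = 15/43 - 329 = -14132/43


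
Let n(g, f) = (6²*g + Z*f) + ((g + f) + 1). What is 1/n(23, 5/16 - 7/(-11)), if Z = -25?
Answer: 22/18243 ≈ 0.0012059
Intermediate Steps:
n(g, f) = 1 - 24*f + 37*g (n(g, f) = (6²*g - 25*f) + ((g + f) + 1) = (36*g - 25*f) + ((f + g) + 1) = (-25*f + 36*g) + (1 + f + g) = 1 - 24*f + 37*g)
1/n(23, 5/16 - 7/(-11)) = 1/(1 - 24*(5/16 - 7/(-11)) + 37*23) = 1/(1 - 24*(5*(1/16) - 7*(-1/11)) + 851) = 1/(1 - 24*(5/16 + 7/11) + 851) = 1/(1 - 24*167/176 + 851) = 1/(1 - 501/22 + 851) = 1/(18243/22) = 22/18243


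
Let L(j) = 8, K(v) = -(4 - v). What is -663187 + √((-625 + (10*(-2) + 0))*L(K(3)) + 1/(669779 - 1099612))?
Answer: -663187 + I*√953343065137073/429833 ≈ -6.6319e+5 + 71.833*I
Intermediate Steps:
K(v) = -4 + v
-663187 + √((-625 + (10*(-2) + 0))*L(K(3)) + 1/(669779 - 1099612)) = -663187 + √((-625 + (10*(-2) + 0))*8 + 1/(669779 - 1099612)) = -663187 + √((-625 + (-20 + 0))*8 + 1/(-429833)) = -663187 + √((-625 - 20)*8 - 1/429833) = -663187 + √(-645*8 - 1/429833) = -663187 + √(-5160 - 1/429833) = -663187 + √(-2217938281/429833) = -663187 + I*√953343065137073/429833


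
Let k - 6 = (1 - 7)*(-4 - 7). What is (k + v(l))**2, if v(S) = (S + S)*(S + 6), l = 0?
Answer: 5184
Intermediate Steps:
k = 72 (k = 6 + (1 - 7)*(-4 - 7) = 6 - 6*(-11) = 6 + 66 = 72)
v(S) = 2*S*(6 + S) (v(S) = (2*S)*(6 + S) = 2*S*(6 + S))
(k + v(l))**2 = (72 + 2*0*(6 + 0))**2 = (72 + 2*0*6)**2 = (72 + 0)**2 = 72**2 = 5184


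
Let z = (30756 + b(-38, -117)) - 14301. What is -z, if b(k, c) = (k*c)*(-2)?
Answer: -7563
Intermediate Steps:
b(k, c) = -2*c*k (b(k, c) = (c*k)*(-2) = -2*c*k)
z = 7563 (z = (30756 - 2*(-117)*(-38)) - 14301 = (30756 - 8892) - 14301 = 21864 - 14301 = 7563)
-z = -1*7563 = -7563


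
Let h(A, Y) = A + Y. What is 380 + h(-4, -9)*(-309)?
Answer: 4397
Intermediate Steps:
380 + h(-4, -9)*(-309) = 380 + (-4 - 9)*(-309) = 380 - 13*(-309) = 380 + 4017 = 4397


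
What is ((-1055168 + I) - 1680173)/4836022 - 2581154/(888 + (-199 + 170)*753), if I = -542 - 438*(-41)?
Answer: 12425579718563/101309824878 ≈ 122.65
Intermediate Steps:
I = 17416 (I = -542 + 17958 = 17416)
((-1055168 + I) - 1680173)/4836022 - 2581154/(888 + (-199 + 170)*753) = ((-1055168 + 17416) - 1680173)/4836022 - 2581154/(888 + (-199 + 170)*753) = (-1037752 - 1680173)*(1/4836022) - 2581154/(888 - 29*753) = -2717925*1/4836022 - 2581154/(888 - 21837) = -2717925/4836022 - 2581154/(-20949) = -2717925/4836022 - 2581154*(-1/20949) = -2717925/4836022 + 2581154/20949 = 12425579718563/101309824878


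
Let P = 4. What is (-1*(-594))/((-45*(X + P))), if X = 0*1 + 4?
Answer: -33/20 ≈ -1.6500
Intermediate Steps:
X = 4 (X = 0 + 4 = 4)
(-1*(-594))/((-45*(X + P))) = (-1*(-594))/((-45*(4 + 4))) = 594/((-45*8)) = 594/(-360) = 594*(-1/360) = -33/20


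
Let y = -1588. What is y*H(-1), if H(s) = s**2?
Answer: -1588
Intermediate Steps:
y*H(-1) = -1588*(-1)**2 = -1588*1 = -1588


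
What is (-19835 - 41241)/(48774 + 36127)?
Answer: -61076/84901 ≈ -0.71938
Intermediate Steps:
(-19835 - 41241)/(48774 + 36127) = -61076/84901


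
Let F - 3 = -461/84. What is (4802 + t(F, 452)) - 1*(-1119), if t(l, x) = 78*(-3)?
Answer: 5687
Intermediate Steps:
F = -209/84 (F = 3 - 461/84 = -209/84 ≈ -2.4881)
t(l, x) = -234
(4802 + t(F, 452)) - 1*(-1119) = (4802 - 234) - 1*(-1119) = 4568 + 1119 = 5687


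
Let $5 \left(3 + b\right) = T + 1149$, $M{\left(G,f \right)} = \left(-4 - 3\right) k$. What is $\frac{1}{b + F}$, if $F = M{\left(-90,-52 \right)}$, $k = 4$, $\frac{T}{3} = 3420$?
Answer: $\frac{5}{11254} \approx 0.00044429$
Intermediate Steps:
$T = 10260$ ($T = 3 \cdot 3420 = 10260$)
$M{\left(G,f \right)} = -28$ ($M{\left(G,f \right)} = \left(-4 - 3\right) 4 = \left(-7\right) 4 = -28$)
$F = -28$
$b = \frac{11394}{5}$ ($b = -3 + \frac{10260 + 1149}{5} = -3 + \frac{1}{5} \cdot 11409 = -3 + \frac{11409}{5} = \frac{11394}{5} \approx 2278.8$)
$\frac{1}{b + F} = \frac{1}{\frac{11394}{5} - 28} = \frac{1}{\frac{11254}{5}} = \frac{5}{11254}$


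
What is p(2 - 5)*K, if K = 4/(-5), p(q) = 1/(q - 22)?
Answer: 4/125 ≈ 0.032000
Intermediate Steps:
p(q) = 1/(-22 + q)
K = -⅘ (K = 4*(-⅕) = -⅘ ≈ -0.80000)
p(2 - 5)*K = -⅘/(-22 + (2 - 5)) = -⅘/(-22 - 3) = -⅘/(-25) = -1/25*(-⅘) = 4/125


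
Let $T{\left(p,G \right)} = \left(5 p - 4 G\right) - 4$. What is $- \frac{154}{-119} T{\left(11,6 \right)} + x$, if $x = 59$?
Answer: $\frac{1597}{17} \approx 93.941$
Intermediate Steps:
$T{\left(p,G \right)} = -4 - 4 G + 5 p$ ($T{\left(p,G \right)} = \left(- 4 G + 5 p\right) - 4 = -4 - 4 G + 5 p$)
$- \frac{154}{-119} T{\left(11,6 \right)} + x = - \frac{154}{-119} \left(-4 - 24 + 5 \cdot 11\right) + 59 = \left(-154\right) \left(- \frac{1}{119}\right) \left(-4 - 24 + 55\right) + 59 = \frac{22}{17} \cdot 27 + 59 = \frac{594}{17} + 59 = \frac{1597}{17}$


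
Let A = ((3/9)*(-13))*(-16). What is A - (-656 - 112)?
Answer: 2512/3 ≈ 837.33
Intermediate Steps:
A = 208/3 (A = ((3*(⅑))*(-13))*(-16) = ((⅓)*(-13))*(-16) = -13/3*(-16) = 208/3 ≈ 69.333)
A - (-656 - 112) = 208/3 - (-656 - 112) = 208/3 - 1*(-768) = 208/3 + 768 = 2512/3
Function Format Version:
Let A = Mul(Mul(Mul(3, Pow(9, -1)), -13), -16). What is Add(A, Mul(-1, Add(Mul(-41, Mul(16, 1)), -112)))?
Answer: Rational(2512, 3) ≈ 837.33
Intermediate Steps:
A = Rational(208, 3) (A = Mul(Mul(Mul(3, Rational(1, 9)), -13), -16) = Mul(Mul(Rational(1, 3), -13), -16) = Mul(Rational(-13, 3), -16) = Rational(208, 3) ≈ 69.333)
Add(A, Mul(-1, Add(Mul(-41, Mul(16, 1)), -112))) = Add(Rational(208, 3), Mul(-1, Add(Mul(-41, Mul(16, 1)), -112))) = Add(Rational(208, 3), Mul(-1, Add(Mul(-41, 16), -112))) = Add(Rational(208, 3), Mul(-1, Add(-656, -112))) = Add(Rational(208, 3), Mul(-1, -768)) = Add(Rational(208, 3), 768) = Rational(2512, 3)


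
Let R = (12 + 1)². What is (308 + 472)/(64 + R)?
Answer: 780/233 ≈ 3.3476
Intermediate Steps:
R = 169 (R = 13² = 169)
(308 + 472)/(64 + R) = (308 + 472)/(64 + 169) = 780/233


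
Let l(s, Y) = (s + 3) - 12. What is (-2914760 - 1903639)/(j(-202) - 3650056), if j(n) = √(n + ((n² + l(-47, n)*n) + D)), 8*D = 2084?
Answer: 35174852360688/26645817501923 + 4818399*√208698/26645817501923 ≈ 1.3202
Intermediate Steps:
D = 521/2 (D = (⅛)*2084 = 521/2 ≈ 260.50)
l(s, Y) = -9 + s (l(s, Y) = (3 + s) - 12 = -9 + s)
j(n) = √(521/2 + n² - 55*n) (j(n) = √(n + ((n² + (-9 - 47)*n) + 521/2)) = √(n + ((n² - 56*n) + 521/2)) = √(n + (521/2 + n² - 56*n)) = √(521/2 + n² - 55*n))
(-2914760 - 1903639)/(j(-202) - 3650056) = (-2914760 - 1903639)/(√(1042 - 220*(-202) + 4*(-202)²)/2 - 3650056) = -4818399/(√(1042 + 44440 + 4*40804)/2 - 3650056) = -4818399/(√(1042 + 44440 + 163216)/2 - 3650056) = -4818399/(√208698/2 - 3650056) = -4818399/(-3650056 + √208698/2)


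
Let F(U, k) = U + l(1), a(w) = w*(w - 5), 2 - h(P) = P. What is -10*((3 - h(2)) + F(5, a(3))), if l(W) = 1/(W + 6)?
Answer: -570/7 ≈ -81.429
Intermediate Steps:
h(P) = 2 - P
a(w) = w*(-5 + w)
l(W) = 1/(6 + W)
F(U, k) = 1/7 + U (F(U, k) = U + 1/(6 + 1) = U + 1/7 = 1/7 + U)
-10*((3 - h(2)) + F(5, a(3))) = -10*((3 - (2 - 1*2)) + (1/7 + 5)) = -10*((3 - (2 - 2)) + 36/7) = -10*((3 - 1*0) + 36/7) = -10*((3 + 0) + 36/7) = -10*(3 + 36/7) = -10*57/7 = -570/7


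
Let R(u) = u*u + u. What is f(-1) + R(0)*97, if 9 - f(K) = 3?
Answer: 6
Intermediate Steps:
R(u) = u + u² (R(u) = u² + u = u + u²)
f(K) = 6 (f(K) = 9 - 1*3 = 9 - 3 = 6)
f(-1) + R(0)*97 = 6 + (0*(1 + 0))*97 = 6 + (0*1)*97 = 6 + 0*97 = 6 + 0 = 6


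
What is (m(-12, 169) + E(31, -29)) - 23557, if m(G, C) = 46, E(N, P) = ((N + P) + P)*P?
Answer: -22728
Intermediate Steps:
E(N, P) = P*(N + 2*P) (E(N, P) = (N + 2*P)*P = P*(N + 2*P))
(m(-12, 169) + E(31, -29)) - 23557 = (46 - 29*(31 + 2*(-29))) - 23557 = (46 - 29*(31 - 58)) - 23557 = (46 - 29*(-27)) - 23557 = (46 + 783) - 23557 = 829 - 23557 = -22728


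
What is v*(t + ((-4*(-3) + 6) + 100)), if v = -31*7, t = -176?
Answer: 12586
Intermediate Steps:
v = -217
v*(t + ((-4*(-3) + 6) + 100)) = -217*(-176 + ((-4*(-3) + 6) + 100)) = -217*(-176 + ((12 + 6) + 100)) = -217*(-176 + (18 + 100)) = -217*(-176 + 118) = -217*(-58) = 12586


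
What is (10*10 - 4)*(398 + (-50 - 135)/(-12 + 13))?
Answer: 20448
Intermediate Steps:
(10*10 - 4)*(398 + (-50 - 135)/(-12 + 13)) = (100 - 4)*(398 - 185/1) = 96*(398 - 185*1) = 96*(398 - 185) = 96*213 = 20448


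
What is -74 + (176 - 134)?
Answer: -32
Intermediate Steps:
-74 + (176 - 134) = -74 + 42 = -32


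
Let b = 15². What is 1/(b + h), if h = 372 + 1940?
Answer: 1/2537 ≈ 0.00039417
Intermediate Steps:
b = 225
h = 2312
1/(b + h) = 1/(225 + 2312) = 1/2537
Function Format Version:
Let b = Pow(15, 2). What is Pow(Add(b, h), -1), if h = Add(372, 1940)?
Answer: Rational(1, 2537) ≈ 0.00039417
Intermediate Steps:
b = 225
h = 2312
Pow(Add(b, h), -1) = Pow(Add(225, 2312), -1) = Pow(2537, -1) = Rational(1, 2537)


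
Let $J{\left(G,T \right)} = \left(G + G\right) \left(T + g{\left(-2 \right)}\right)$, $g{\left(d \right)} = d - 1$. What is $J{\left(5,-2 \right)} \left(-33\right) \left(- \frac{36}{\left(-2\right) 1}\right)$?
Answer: $29700$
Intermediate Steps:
$g{\left(d \right)} = -1 + d$ ($g{\left(d \right)} = d - 1 = -1 + d$)
$J{\left(G,T \right)} = 2 G \left(-3 + T\right)$ ($J{\left(G,T \right)} = \left(G + G\right) \left(T - 3\right) = 2 G \left(T - 3\right) = 2 G \left(-3 + T\right)$)
$J{\left(5,-2 \right)} \left(-33\right) \left(- \frac{36}{\left(-2\right) 1}\right) = 2 \cdot 5 \left(-3 - 2\right) \left(-33\right) \left(- \frac{36}{\left(-2\right) 1}\right) = 2 \cdot 5 \left(-5\right) \left(-33\right) \left(- \frac{36}{-2}\right) = \left(-50\right) \left(-33\right) \left(\left(-36\right) \left(- \frac{1}{2}\right)\right) = 1650 \cdot 18 = 29700$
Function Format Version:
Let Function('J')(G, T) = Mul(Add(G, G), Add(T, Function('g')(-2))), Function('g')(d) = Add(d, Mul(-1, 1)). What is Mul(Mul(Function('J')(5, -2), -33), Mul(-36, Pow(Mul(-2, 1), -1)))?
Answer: 29700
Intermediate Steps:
Function('g')(d) = Add(-1, d) (Function('g')(d) = Add(d, -1) = Add(-1, d))
Function('J')(G, T) = Mul(2, G, Add(-3, T)) (Function('J')(G, T) = Mul(Add(G, G), Add(T, Add(-1, -2))) = Mul(Mul(2, G), Add(T, -3)) = Mul(Mul(2, G), Add(-3, T)) = Mul(2, G, Add(-3, T)))
Mul(Mul(Function('J')(5, -2), -33), Mul(-36, Pow(Mul(-2, 1), -1))) = Mul(Mul(Mul(2, 5, Add(-3, -2)), -33), Mul(-36, Pow(Mul(-2, 1), -1))) = Mul(Mul(Mul(2, 5, -5), -33), Mul(-36, Pow(-2, -1))) = Mul(Mul(-50, -33), Mul(-36, Rational(-1, 2))) = Mul(1650, 18) = 29700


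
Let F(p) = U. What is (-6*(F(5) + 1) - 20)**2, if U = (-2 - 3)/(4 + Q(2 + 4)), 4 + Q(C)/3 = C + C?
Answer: 121801/196 ≈ 621.43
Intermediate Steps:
Q(C) = -12 + 6*C (Q(C) = -12 + 3*(C + C) = -12 + 3*(2*C) = -12 + 6*C)
U = -5/28 (U = (-2 - 3)/(4 + (-12 + 6*(2 + 4))) = -5/(4 + (-12 + 6*6)) = -5/(4 + (-12 + 36)) = -5/(4 + 24) = -5/28 ≈ -0.17857)
F(p) = -5/28
(-6*(F(5) + 1) - 20)**2 = (-6*(-5/28 + 1) - 20)**2 = (-6*23/28 - 20)**2 = (-69/14 - 20)**2 = (-349/14)**2 = 121801/196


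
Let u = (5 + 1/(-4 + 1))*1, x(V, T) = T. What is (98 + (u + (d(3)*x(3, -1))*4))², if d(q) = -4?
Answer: 126736/9 ≈ 14082.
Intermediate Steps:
u = 14/3 (u = (5 + 1/(-3))*1 = (5 - ⅓)*1 = (14/3)*1 = 14/3 ≈ 4.6667)
(98 + (u + (d(3)*x(3, -1))*4))² = (98 + (14/3 - 4*(-1)*4))² = (98 + (14/3 + 4*4))² = (98 + (14/3 + 16))² = (98 + 62/3)² = (356/3)² = 126736/9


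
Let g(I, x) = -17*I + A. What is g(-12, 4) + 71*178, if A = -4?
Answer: 12838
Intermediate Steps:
g(I, x) = -4 - 17*I (g(I, x) = -17*I - 4 = -4 - 17*I)
g(-12, 4) + 71*178 = (-4 - 17*(-12)) + 71*178 = (-4 + 204) + 12638 = 200 + 12638 = 12838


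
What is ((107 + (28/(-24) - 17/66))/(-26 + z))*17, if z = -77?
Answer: -59228/3399 ≈ -17.425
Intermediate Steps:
((107 + (28/(-24) - 17/66))/(-26 + z))*17 = ((107 + (28/(-24) - 17/66))/(-26 - 77))*17 = ((107 + (28*(-1/24) - 17*1/66))/(-103))*17 = ((107 + (-7/6 - 17/66))*(-1/103))*17 = ((107 - 47/33)*(-1/103))*17 = ((3484/33)*(-1/103))*17 = -3484/3399*17 = -59228/3399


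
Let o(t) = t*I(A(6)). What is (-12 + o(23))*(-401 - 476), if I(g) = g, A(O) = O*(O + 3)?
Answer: -1078710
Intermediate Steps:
A(O) = O*(3 + O)
o(t) = 54*t (o(t) = t*(6*(3 + 6)) = t*(6*9) = t*54 = 54*t)
(-12 + o(23))*(-401 - 476) = (-12 + 54*23)*(-401 - 476) = (-12 + 1242)*(-877) = 1230*(-877) = -1078710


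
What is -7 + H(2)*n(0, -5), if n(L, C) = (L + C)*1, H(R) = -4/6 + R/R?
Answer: -26/3 ≈ -8.6667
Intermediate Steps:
H(R) = ⅓ (H(R) = -4*⅙ + 1 = -⅔ + 1 = ⅓)
n(L, C) = C + L (n(L, C) = (C + L)*1 = C + L)
-7 + H(2)*n(0, -5) = -7 + (-5 + 0)/3 = -7 + (⅓)*(-5) = -7 - 5/3 = -26/3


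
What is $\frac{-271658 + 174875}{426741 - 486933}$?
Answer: $\frac{32261}{20064} \approx 1.6079$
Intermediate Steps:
$\frac{-271658 + 174875}{426741 - 486933} = - \frac{96783}{-60192} = \left(-96783\right) \left(- \frac{1}{60192}\right) = \frac{32261}{20064}$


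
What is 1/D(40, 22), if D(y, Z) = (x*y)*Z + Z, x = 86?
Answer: 1/75702 ≈ 1.3210e-5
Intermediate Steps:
D(y, Z) = Z + 86*Z*y (D(y, Z) = (86*y)*Z + Z = 86*Z*y + Z = Z + 86*Z*y)
1/D(40, 22) = 1/(22*(1 + 86*40)) = 1/(22*(1 + 3440)) = 1/(22*3441) = 1/75702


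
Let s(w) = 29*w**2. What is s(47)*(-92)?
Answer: -5893612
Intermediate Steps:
s(47)*(-92) = (29*47**2)*(-92) = (29*2209)*(-92) = 64061*(-92) = -5893612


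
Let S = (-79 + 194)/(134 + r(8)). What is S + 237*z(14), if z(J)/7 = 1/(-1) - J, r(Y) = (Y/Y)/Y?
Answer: -26700685/1073 ≈ -24884.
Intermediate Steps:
r(Y) = 1/Y
S = 920/1073 (S = (-79 + 194)/(134 + 1/8) = 115/(134 + ⅛) = 115/(1073/8) = 115*(8/1073) = 920/1073 ≈ 0.85741)
z(J) = -7 - 7*J (z(J) = 7*(1/(-1) - J) = 7*(1*(-1) - J) = 7*(-1 - J) = -7 - 7*J)
S + 237*z(14) = 920/1073 + 237*(-7 - 7*14) = 920/1073 + 237*(-7 - 98) = 920/1073 + 237*(-105) = 920/1073 - 24885 = -26700685/1073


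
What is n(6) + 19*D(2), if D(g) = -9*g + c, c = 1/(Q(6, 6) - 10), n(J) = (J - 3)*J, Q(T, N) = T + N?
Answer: -629/2 ≈ -314.50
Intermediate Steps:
Q(T, N) = N + T
n(J) = J*(-3 + J) (n(J) = (-3 + J)*J = J*(-3 + J))
c = 1/2 (c = 1/((6 + 6) - 10) = 1/(12 - 10) = 1/2 ≈ 0.50000)
D(g) = 1/2 - 9*g (D(g) = -9*g + 1/2 = 1/2 - 9*g)
n(6) + 19*D(2) = 6*(-3 + 6) + 19*(1/2 - 9*2) = 6*3 + 19*(1/2 - 18) = 18 + 19*(-35/2) = 18 - 665/2 = -629/2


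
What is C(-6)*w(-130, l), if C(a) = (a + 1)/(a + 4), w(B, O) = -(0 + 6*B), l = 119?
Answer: 1950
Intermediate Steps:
w(B, O) = -6*B
C(a) = (1 + a)/(4 + a)
C(-6)*w(-130, l) = ((1 - 6)/(4 - 6))*(-6*(-130)) = (-5/(-2))*780 = -1/2*(-5)*780 = (5/2)*780 = 1950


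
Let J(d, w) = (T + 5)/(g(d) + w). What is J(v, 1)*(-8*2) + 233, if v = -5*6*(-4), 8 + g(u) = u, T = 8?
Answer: 26121/113 ≈ 231.16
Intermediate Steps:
g(u) = -8 + u
v = 120 (v = -30*(-4) = 120)
J(d, w) = 13/(-8 + d + w) (J(d, w) = (8 + 5)/((-8 + d) + w) = 13/(-8 + d + w))
J(v, 1)*(-8*2) + 233 = (13/(-8 + 120 + 1))*(-8*2) + 233 = (13/113)*(-16) + 233 = -208/113 + 233 = 26121/113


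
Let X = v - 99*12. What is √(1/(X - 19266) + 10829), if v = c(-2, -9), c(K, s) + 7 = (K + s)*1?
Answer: √1134616006866/10236 ≈ 104.06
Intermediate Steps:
c(K, s) = -7 + K + s (c(K, s) = -7 + (K + s)*1 = -7 + (K + s) = -7 + K + s)
v = -18 (v = -7 - 2 - 9 = -18)
X = -1206 (X = -18 - 99*12 = -18 - 1188 = -1206)
√(1/(X - 19266) + 10829) = √(1/(-1206 - 19266) + 10829) = √(1/(-20472) + 10829) = √(-1/20472 + 10829) = √(221691287/20472) = √1134616006866/10236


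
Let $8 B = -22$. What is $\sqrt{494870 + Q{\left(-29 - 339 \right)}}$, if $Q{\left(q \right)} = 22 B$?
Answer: $\frac{\sqrt{1979238}}{2} \approx 703.43$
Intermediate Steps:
$B = - \frac{11}{4}$ ($B = \frac{1}{8} \left(-22\right) = - \frac{11}{4} \approx -2.75$)
$Q{\left(q \right)} = - \frac{121}{2}$ ($Q{\left(q \right)} = 22 \left(- \frac{11}{4}\right) = - \frac{121}{2}$)
$\sqrt{494870 + Q{\left(-29 - 339 \right)}} = \sqrt{494870 - \frac{121}{2}} = \sqrt{\frac{989619}{2}} = \frac{\sqrt{1979238}}{2}$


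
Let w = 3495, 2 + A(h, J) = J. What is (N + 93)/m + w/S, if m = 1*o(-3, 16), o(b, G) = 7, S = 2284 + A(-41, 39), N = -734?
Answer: -1463296/16247 ≈ -90.066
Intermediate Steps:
A(h, J) = -2 + J
S = 2321 (S = 2284 + (-2 + 39) = 2284 + 37 = 2321)
m = 7 (m = 1*7 = 7)
(N + 93)/m + w/S = (-734 + 93)/7 + 3495/2321 = -641*⅐ + 3495*(1/2321) = -641/7 + 3495/2321 = -1463296/16247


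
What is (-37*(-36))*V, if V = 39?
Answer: 51948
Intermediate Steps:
(-37*(-36))*V = -37*(-36)*39 = 1332*39 = 51948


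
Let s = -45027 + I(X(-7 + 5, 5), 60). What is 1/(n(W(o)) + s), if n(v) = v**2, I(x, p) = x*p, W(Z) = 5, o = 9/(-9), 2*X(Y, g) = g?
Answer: -1/44852 ≈ -2.2296e-5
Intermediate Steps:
X(Y, g) = g/2
o = -1 (o = 9*(-1/9) = -1)
I(x, p) = p*x
s = -44877 (s = -45027 + 60*((1/2)*5) = -45027 + 60*(5/2) = -45027 + 150 = -44877)
1/(n(W(o)) + s) = 1/(5**2 - 44877) = 1/(25 - 44877) = 1/(-44852) = -1/44852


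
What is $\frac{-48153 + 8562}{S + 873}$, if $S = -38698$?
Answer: $\frac{39591}{37825} \approx 1.0467$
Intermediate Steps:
$\frac{-48153 + 8562}{S + 873} = \frac{-48153 + 8562}{-38698 + 873} = - \frac{39591}{-37825} = \left(-39591\right) \left(- \frac{1}{37825}\right) = \frac{39591}{37825}$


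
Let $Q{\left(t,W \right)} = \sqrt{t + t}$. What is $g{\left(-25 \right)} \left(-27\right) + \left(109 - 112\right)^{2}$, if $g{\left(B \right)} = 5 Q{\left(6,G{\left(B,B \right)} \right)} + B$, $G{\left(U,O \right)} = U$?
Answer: $684 - 270 \sqrt{3} \approx 216.35$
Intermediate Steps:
$Q{\left(t,W \right)} = \sqrt{2} \sqrt{t}$ ($Q{\left(t,W \right)} = \sqrt{2 t} = \sqrt{2} \sqrt{t}$)
$g{\left(B \right)} = B + 10 \sqrt{3}$ ($g{\left(B \right)} = 5 \sqrt{2} \sqrt{6} + B = 5 \cdot 2 \sqrt{3} + B = 10 \sqrt{3} + B = B + 10 \sqrt{3}$)
$g{\left(-25 \right)} \left(-27\right) + \left(109 - 112\right)^{2} = \left(-25 + 10 \sqrt{3}\right) \left(-27\right) + \left(109 - 112\right)^{2} = \left(675 - 270 \sqrt{3}\right) + \left(-3\right)^{2} = \left(675 - 270 \sqrt{3}\right) + 9 = 684 - 270 \sqrt{3}$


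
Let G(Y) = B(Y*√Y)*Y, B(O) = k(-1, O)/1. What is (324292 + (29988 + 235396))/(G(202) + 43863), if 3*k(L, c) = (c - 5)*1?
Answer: -76999302404/106424113597 + 24061139504*√202/106424113597 ≈ 2.4898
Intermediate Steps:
k(L, c) = -5/3 + c/3 (k(L, c) = ((c - 5)*1)/3 = ((-5 + c)*1)/3 = (-5 + c)/3 = -5/3 + c/3)
B(O) = -5/3 + O/3 (B(O) = (-5/3 + O/3)/1 = (-5/3 + O/3)*1 = -5/3 + O/3)
G(Y) = Y*(-5/3 + Y^(3/2)/3) (G(Y) = (-5/3 + (Y*√Y)/3)*Y = (-5/3 + Y^(3/2)/3)*Y = Y*(-5/3 + Y^(3/2)/3))
(324292 + (29988 + 235396))/(G(202) + 43863) = (324292 + (29988 + 235396))/((⅓)*202*(-5 + 202^(3/2)) + 43863) = (324292 + 265384)/((⅓)*202*(-5 + 202*√202) + 43863) = 589676/((-1010/3 + 40804*√202/3) + 43863) = 589676/(130579/3 + 40804*√202/3)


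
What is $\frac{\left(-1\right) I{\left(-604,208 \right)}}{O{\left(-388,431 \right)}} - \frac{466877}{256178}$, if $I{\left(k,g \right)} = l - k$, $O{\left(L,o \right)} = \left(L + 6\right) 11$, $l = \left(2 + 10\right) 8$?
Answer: $- \frac{891246277}{538229978} \approx -1.6559$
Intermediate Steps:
$l = 96$ ($l = 12 \cdot 8 = 96$)
$O{\left(L,o \right)} = 66 + 11 L$ ($O{\left(L,o \right)} = \left(6 + L\right) 11 = 66 + 11 L$)
$I{\left(k,g \right)} = 96 - k$
$\frac{\left(-1\right) I{\left(-604,208 \right)}}{O{\left(-388,431 \right)}} - \frac{466877}{256178} = \frac{\left(-1\right) \left(96 - -604\right)}{66 + 11 \left(-388\right)} - \frac{466877}{256178} = \frac{\left(-1\right) \left(96 + 604\right)}{66 - 4268} - \frac{466877}{256178} = \frac{\left(-1\right) 700}{-4202} - \frac{466877}{256178} = \left(-700\right) \left(- \frac{1}{4202}\right) - \frac{466877}{256178} = \frac{350}{2101} - \frac{466877}{256178} = - \frac{891246277}{538229978}$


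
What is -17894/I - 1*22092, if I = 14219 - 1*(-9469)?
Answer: -261666595/11844 ≈ -22093.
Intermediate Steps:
I = 23688 (I = 14219 + 9469 = 23688)
-17894/I - 1*22092 = -17894/23688 - 1*22092 = -17894*1/23688 - 22092 = -8947/11844 - 22092 = -261666595/11844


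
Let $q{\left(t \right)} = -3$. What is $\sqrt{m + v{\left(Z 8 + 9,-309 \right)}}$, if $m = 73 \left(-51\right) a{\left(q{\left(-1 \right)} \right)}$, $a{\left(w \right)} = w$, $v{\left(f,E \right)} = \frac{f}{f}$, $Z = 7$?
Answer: $\sqrt{11170} \approx 105.69$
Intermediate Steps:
$v{\left(f,E \right)} = 1$
$m = 11169$ ($m = 73 \left(-51\right) \left(-3\right) = \left(-3723\right) \left(-3\right) = 11169$)
$\sqrt{m + v{\left(Z 8 + 9,-309 \right)}} = \sqrt{11169 + 1} = \sqrt{11170}$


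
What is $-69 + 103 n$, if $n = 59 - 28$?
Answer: $3124$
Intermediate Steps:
$n = 31$
$-69 + 103 n = -69 + 103 \cdot 31 = -69 + 3193 = 3124$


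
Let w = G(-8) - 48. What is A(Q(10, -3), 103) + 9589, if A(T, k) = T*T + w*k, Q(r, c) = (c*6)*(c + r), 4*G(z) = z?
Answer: 20315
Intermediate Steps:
G(z) = z/4
w = -50 (w = (¼)*(-8) - 48 = -2 - 48 = -50)
Q(r, c) = 6*c*(c + r) (Q(r, c) = (6*c)*(c + r) = 6*c*(c + r))
A(T, k) = T² - 50*k (A(T, k) = T*T - 50*k = T² - 50*k)
A(Q(10, -3), 103) + 9589 = ((6*(-3)*(-3 + 10))² - 50*103) + 9589 = ((6*(-3)*7)² - 5150) + 9589 = ((-126)² - 5150) + 9589 = (15876 - 5150) + 9589 = 10726 + 9589 = 20315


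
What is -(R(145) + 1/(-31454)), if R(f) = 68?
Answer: -2138871/31454 ≈ -68.000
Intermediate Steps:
-(R(145) + 1/(-31454)) = -(68 + 1/(-31454)) = -(68 - 1/31454) = -1*2138871/31454 = -2138871/31454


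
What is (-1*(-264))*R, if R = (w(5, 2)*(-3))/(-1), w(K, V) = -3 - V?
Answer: -3960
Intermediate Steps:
R = -15 (R = ((-3 - 1*2)*(-3))/(-1) = ((-3 - 2)*(-3))*(-1) = -5*(-3)*(-1) = 15*(-1) = -15)
(-1*(-264))*R = -1*(-264)*(-15) = 264*(-15) = -3960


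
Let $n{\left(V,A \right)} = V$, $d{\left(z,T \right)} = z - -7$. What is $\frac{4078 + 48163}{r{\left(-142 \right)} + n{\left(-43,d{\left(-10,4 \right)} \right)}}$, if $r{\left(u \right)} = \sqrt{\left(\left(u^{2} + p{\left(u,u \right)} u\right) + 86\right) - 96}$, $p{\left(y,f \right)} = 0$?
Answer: $\frac{320909}{2615} + \frac{7463 \sqrt{20154}}{2615} \approx 527.88$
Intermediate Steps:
$d{\left(z,T \right)} = 7 + z$ ($d{\left(z,T \right)} = z + 7 = 7 + z$)
$r{\left(u \right)} = \sqrt{-10 + u^{2}}$ ($r{\left(u \right)} = \sqrt{\left(\left(u^{2} + 0 u\right) + 86\right) - 96} = \sqrt{\left(\left(u^{2} + 0\right) + 86\right) - 96} = \sqrt{\left(u^{2} + 86\right) - 96} = \sqrt{\left(86 + u^{2}\right) - 96} = \sqrt{-10 + u^{2}}$)
$\frac{4078 + 48163}{r{\left(-142 \right)} + n{\left(-43,d{\left(-10,4 \right)} \right)}} = \frac{4078 + 48163}{\sqrt{-10 + \left(-142\right)^{2}} - 43} = \frac{52241}{\sqrt{-10 + 20164} - 43} = \frac{52241}{\sqrt{20154} - 43} = \frac{52241}{-43 + \sqrt{20154}}$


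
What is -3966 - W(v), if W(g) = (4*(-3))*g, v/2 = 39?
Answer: -3030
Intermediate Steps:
v = 78 (v = 2*39 = 78)
W(g) = -12*g
-3966 - W(v) = -3966 - (-12)*78 = -3966 - 1*(-936) = -3966 + 936 = -3030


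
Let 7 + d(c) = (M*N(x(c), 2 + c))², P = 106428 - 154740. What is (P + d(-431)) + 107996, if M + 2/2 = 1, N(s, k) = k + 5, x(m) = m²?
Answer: 59677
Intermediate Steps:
N(s, k) = 5 + k
P = -48312
M = 0 (M = -1 + 1 = 0)
d(c) = -7 (d(c) = -7 + (0*(5 + (2 + c)))² = -7 + (0*(7 + c))² = -7 + 0² = -7 + 0 = -7)
(P + d(-431)) + 107996 = (-48312 - 7) + 107996 = -48319 + 107996 = 59677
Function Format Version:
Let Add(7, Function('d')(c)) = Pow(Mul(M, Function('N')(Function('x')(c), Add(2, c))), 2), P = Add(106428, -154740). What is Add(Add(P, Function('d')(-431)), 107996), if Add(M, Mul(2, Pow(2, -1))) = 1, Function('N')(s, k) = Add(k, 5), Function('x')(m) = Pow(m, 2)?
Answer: 59677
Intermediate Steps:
Function('N')(s, k) = Add(5, k)
P = -48312
M = 0 (M = Add(-1, 1) = 0)
Function('d')(c) = -7 (Function('d')(c) = Add(-7, Pow(Mul(0, Add(5, Add(2, c))), 2)) = Add(-7, Pow(Mul(0, Add(7, c)), 2)) = Add(-7, Pow(0, 2)) = Add(-7, 0) = -7)
Add(Add(P, Function('d')(-431)), 107996) = Add(Add(-48312, -7), 107996) = Add(-48319, 107996) = 59677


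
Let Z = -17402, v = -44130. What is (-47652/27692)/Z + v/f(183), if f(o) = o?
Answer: -161106589997/668083346 ≈ -241.15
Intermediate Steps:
(-47652/27692)/Z + v/f(183) = -47652/27692/(-17402) - 44130/183 = -47652*1/27692*(-1/17402) - 44130*1/183 = -11913/6923*(-1/17402) - 14710/61 = 1083/10952186 - 14710/61 = -161106589997/668083346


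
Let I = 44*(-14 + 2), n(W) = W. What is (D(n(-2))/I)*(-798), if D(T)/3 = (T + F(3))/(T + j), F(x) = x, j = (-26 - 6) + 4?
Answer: -133/880 ≈ -0.15114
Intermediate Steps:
j = -28 (j = -32 + 4 = -28)
I = -528 (I = 44*(-12) = -528)
D(T) = 3*(3 + T)/(-28 + T) (D(T) = 3*((T + 3)/(T - 28)) = 3*((3 + T)/(-28 + T)) = 3*(3 + T)/(-28 + T))
(D(n(-2))/I)*(-798) = ((3*(3 - 2)/(-28 - 2))/(-528))*(-798) = ((3*1/(-30))*(-1/528))*(-798) = ((3*(-1/30)*1)*(-1/528))*(-798) = -1/10*(-1/528)*(-798) = (1/5280)*(-798) = -133/880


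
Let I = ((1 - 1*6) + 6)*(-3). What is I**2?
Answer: 9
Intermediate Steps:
I = -3 (I = ((1 - 6) + 6)*(-3) = (-5 + 6)*(-3) = 1*(-3) = -3)
I**2 = (-3)**2 = 9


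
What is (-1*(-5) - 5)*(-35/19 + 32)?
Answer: 0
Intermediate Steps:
(-1*(-5) - 5)*(-35/19 + 32) = (5 - 5)*(-35*1/19 + 32) = 0*(-35/19 + 32) = 0*(573/19) = 0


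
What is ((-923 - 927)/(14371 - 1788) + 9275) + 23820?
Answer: 416432535/12583 ≈ 33095.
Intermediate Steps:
((-923 - 927)/(14371 - 1788) + 9275) + 23820 = (-1850/12583 + 9275) + 23820 = 116705475/12583 + 23820 = 416432535/12583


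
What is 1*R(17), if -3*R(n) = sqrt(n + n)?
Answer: -sqrt(34)/3 ≈ -1.9437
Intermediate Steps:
R(n) = -sqrt(2)*sqrt(n)/3 (R(n) = -sqrt(n + n)/3 = -sqrt(2)*sqrt(n)/3)
1*R(17) = 1*(-sqrt(2)*sqrt(17)/3) = 1*(-sqrt(34)/3) = -sqrt(34)/3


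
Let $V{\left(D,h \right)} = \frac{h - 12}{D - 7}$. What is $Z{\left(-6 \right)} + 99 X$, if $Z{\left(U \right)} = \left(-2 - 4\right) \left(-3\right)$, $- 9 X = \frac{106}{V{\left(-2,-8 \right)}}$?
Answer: $- \frac{5067}{10} \approx -506.7$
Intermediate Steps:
$V{\left(D,h \right)} = \frac{-12 + h}{-7 + D}$
$X = - \frac{53}{10}$ ($X = - \frac{106 \frac{1}{\frac{1}{-7 - 2} \left(-12 - 8\right)}}{9} = - \frac{106 \frac{1}{\frac{1}{-9} \left(-20\right)}}{9} = - \frac{106 \frac{1}{\left(- \frac{1}{9}\right) \left(-20\right)}}{9} = - \frac{106 \frac{1}{\frac{20}{9}}}{9} = - \frac{106 \cdot \frac{9}{20}}{9} = \left(- \frac{1}{9}\right) \frac{477}{10} = - \frac{53}{10} \approx -5.3$)
$Z{\left(U \right)} = 18$ ($Z{\left(U \right)} = \left(-6\right) \left(-3\right) = 18$)
$Z{\left(-6 \right)} + 99 X = 18 + 99 \left(- \frac{53}{10}\right) = 18 - \frac{5247}{10} = - \frac{5067}{10}$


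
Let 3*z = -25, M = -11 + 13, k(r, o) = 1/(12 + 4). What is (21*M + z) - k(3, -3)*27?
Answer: 1535/48 ≈ 31.979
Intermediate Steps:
k(r, o) = 1/16
M = 2
z = -25/3 (z = (⅓)*(-25) = -25/3 ≈ -8.3333)
(21*M + z) - k(3, -3)*27 = (21*2 - 25/3) - 27/16 = (42 - 25/3) - 1*27/16 = 101/3 - 27/16 = 1535/48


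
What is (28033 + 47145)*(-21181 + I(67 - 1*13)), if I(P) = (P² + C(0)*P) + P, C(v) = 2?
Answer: -1360947334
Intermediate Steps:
I(P) = P² + 3*P (I(P) = (P² + 2*P) + P = P² + 3*P)
(28033 + 47145)*(-21181 + I(67 - 1*13)) = (28033 + 47145)*(-21181 + (67 - 1*13)*(3 + (67 - 1*13))) = 75178*(-21181 + (67 - 13)*(3 + (67 - 13))) = 75178*(-21181 + 54*(3 + 54)) = 75178*(-21181 + 54*57) = 75178*(-21181 + 3078) = 75178*(-18103) = -1360947334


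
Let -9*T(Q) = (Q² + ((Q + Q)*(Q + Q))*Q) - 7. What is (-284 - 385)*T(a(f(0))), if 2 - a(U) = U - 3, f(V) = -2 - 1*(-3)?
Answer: 59095/3 ≈ 19698.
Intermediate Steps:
f(V) = 1 (f(V) = -2 + 3 = 1)
a(U) = 5 - U (a(U) = 2 - (U - 3) = 2 - (-3 + U) = 2 + (3 - U) = 5 - U)
T(Q) = 7/9 - 4*Q³/9 - Q²/9 (T(Q) = -((Q² + ((Q + Q)*(Q + Q))*Q) - 7)/9 = -((Q² + ((2*Q)*(2*Q))*Q) - 7)/9 = -((Q² + (4*Q²)*Q) - 7)/9 = -((Q² + 4*Q³) - 7)/9 = -(-7 + Q² + 4*Q³)/9 = 7/9 - 4*Q³/9 - Q²/9)
(-284 - 385)*T(a(f(0))) = (-284 - 385)*(7/9 - 4*(5 - 1*1)³/9 - (5 - 1*1)²/9) = -669*(7/9 - 4*(5 - 1)³/9 - (5 - 1)²/9) = -669*(7/9 - 4/9*4³ - ⅑*4²) = -669*(7/9 - 4/9*64 - ⅑*16) = -669*(7/9 - 256/9 - 16/9) = -669*(-265/9) = 59095/3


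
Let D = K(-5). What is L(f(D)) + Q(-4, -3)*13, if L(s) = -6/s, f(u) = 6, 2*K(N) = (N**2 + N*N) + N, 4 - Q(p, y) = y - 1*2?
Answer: 116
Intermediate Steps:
Q(p, y) = 6 - y (Q(p, y) = 4 - (y - 1*2) = 4 - (y - 2) = 4 - (-2 + y) = 4 + (2 - y) = 6 - y)
K(N) = N**2 + N/2 (K(N) = ((N**2 + N*N) + N)/2 = ((N**2 + N**2) + N)/2 = (2*N**2 + N)/2 = (N + 2*N**2)/2 = N**2 + N/2)
D = 45/2 (D = -5*(1/2 - 5) = -5*(-9/2) = 45/2 ≈ 22.500)
L(f(D)) + Q(-4, -3)*13 = -6/6 + (6 - 1*(-3))*13 = -6*1/6 + (6 + 3)*13 = -1 + 9*13 = -1 + 117 = 116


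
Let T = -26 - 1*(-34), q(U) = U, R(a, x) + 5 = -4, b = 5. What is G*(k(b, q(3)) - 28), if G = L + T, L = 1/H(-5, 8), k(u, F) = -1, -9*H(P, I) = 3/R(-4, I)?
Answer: -1015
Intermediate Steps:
R(a, x) = -9 (R(a, x) = -5 - 4 = -9)
H(P, I) = 1/27 (H(P, I) = -1/(3*(-9)) = -(-1)/(3*9) = -⅑*(-⅓) = 1/27)
L = 27 (L = 1/(1/27) = 1*27 = 27)
T = 8 (T = -26 + 34 = 8)
G = 35 (G = 27 + 8 = 35)
G*(k(b, q(3)) - 28) = 35*(-1 - 28) = 35*(-29) = -1015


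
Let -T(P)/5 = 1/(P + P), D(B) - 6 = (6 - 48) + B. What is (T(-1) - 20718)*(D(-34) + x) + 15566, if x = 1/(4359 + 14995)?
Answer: 56732377477/38708 ≈ 1.4657e+6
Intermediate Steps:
D(B) = -36 + B (D(B) = 6 + ((6 - 48) + B) = 6 + (-42 + B) = -36 + B)
T(P) = -5/(2*P) (T(P) = -5/(P + P) = -5*1/(2*P) = -5/(2*P))
x = 1/19354 ≈ 5.1669e-5
(T(-1) - 20718)*(D(-34) + x) + 15566 = (-5/2/(-1) - 20718)*((-36 - 34) + 1/19354) + 15566 = (-5/2*(-1) - 20718)*(-70 + 1/19354) + 15566 = (5/2 - 20718)*(-1354779/19354) + 15566 = -41431/2*(-1354779/19354) + 15566 = 56129848749/38708 + 15566 = 56732377477/38708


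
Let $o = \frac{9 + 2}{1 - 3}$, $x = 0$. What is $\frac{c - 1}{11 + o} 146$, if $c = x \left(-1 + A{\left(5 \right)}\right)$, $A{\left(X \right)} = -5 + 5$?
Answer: $- \frac{292}{11} \approx -26.545$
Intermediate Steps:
$A{\left(X \right)} = 0$
$o = - \frac{11}{2}$ ($o = \frac{11}{-2} = 11 \left(- \frac{1}{2}\right) = - \frac{11}{2} \approx -5.5$)
$c = 0$ ($c = 0 \left(-1 + 0\right) = 0 \left(-1\right) = 0$)
$\frac{c - 1}{11 + o} 146 = \frac{0 - 1}{11 - \frac{11}{2}} \cdot 146 = - \frac{1}{\frac{11}{2}} \cdot 146 = \left(-1\right) \frac{2}{11} \cdot 146 = \left(- \frac{2}{11}\right) 146 = - \frac{292}{11}$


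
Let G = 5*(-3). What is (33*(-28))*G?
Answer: 13860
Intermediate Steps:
G = -15
(33*(-28))*G = (33*(-28))*(-15) = -924*(-15) = 13860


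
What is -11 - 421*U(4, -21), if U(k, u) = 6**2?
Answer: -15167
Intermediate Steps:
U(k, u) = 36
-11 - 421*U(4, -21) = -11 - 421*36 = -11 - 15156 = -15167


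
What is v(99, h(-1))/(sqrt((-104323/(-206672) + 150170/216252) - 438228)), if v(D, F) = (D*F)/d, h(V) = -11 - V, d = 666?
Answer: 660*I*sqrt(379926869782481228030881)/181168397159415863 ≈ 0.0022455*I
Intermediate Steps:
v(D, F) = D*F/666 (v(D, F) = (D*F)/666 = (D*F)*(1/666) = D*F/666)
v(99, h(-1))/(sqrt((-104323/(-206672) + 150170/216252) - 438228)) = ((1/666)*99*(-11 - 1*(-1)))/(sqrt((-104323/(-206672) + 150170/216252) - 438228)) = ((1/666)*99*(-11 + 1))/(sqrt((-104323*(-1/206672) + 150170*(1/216252)) - 438228)) = ((1/666)*99*(-10))/(sqrt((104323/206672 + 75085/108126) - 438228)) = -55/(37*sqrt(13398997909/11173308336 - 438228)) = -55*(-12*I*sqrt(379926869782481228030881)/4896443166470699)/37 = -(-660)*I*sqrt(379926869782481228030881)/181168397159415863 = 660*I*sqrt(379926869782481228030881)/181168397159415863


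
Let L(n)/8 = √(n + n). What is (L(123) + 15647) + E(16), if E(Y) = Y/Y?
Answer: 15648 + 8*√246 ≈ 15773.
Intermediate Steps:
L(n) = 8*√2*√n (L(n) = 8*√(n + n) = 8*√(2*n) = 8*(√2*√n) = 8*√2*√n)
E(Y) = 1
(L(123) + 15647) + E(16) = (8*√2*√123 + 15647) + 1 = (8*√246 + 15647) + 1 = (15647 + 8*√246) + 1 = 15648 + 8*√246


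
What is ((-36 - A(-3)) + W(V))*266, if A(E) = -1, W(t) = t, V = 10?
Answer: -6650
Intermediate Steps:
((-36 - A(-3)) + W(V))*266 = ((-36 - 1*(-1)) + 10)*266 = ((-36 + 1) + 10)*266 = (-35 + 10)*266 = -25*266 = -6650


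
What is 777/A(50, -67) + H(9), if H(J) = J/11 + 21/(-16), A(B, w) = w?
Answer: -142581/11792 ≈ -12.091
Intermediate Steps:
H(J) = -21/16 + J/11 (H(J) = J*(1/11) + 21*(-1/16) = J/11 - 21/16 = -21/16 + J/11)
777/A(50, -67) + H(9) = 777/(-67) + (-21/16 + (1/11)*9) = 777*(-1/67) + (-21/16 + 9/11) = -777/67 - 87/176 = -142581/11792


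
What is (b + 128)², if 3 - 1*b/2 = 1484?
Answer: 8031556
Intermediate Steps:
b = -2962 (b = 6 - 2*1484 = 6 - 2968 = -2962)
(b + 128)² = (-2962 + 128)² = (-2834)² = 8031556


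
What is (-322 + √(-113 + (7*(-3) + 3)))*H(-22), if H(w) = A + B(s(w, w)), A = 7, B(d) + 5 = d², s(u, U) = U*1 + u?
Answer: -624036 + 1938*I*√131 ≈ -6.2404e+5 + 22181.0*I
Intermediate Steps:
s(u, U) = U + u
B(d) = -5 + d²
H(w) = 2 + 4*w² (H(w) = 7 + (-5 + (w + w)²) = 7 + (-5 + (2*w)²) = 7 + (-5 + 4*w²) = 2 + 4*w²)
(-322 + √(-113 + (7*(-3) + 3)))*H(-22) = (-322 + √(-113 + (7*(-3) + 3)))*(2 + 4*(-22)²) = (-322 + √(-113 + (-21 + 3)))*(2 + 4*484) = (-322 + √(-113 - 18))*(2 + 1936) = (-322 + √(-131))*1938 = (-322 + I*√131)*1938 = -624036 + 1938*I*√131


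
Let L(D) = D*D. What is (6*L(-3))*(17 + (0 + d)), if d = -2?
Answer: 810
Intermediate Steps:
L(D) = D²
(6*L(-3))*(17 + (0 + d)) = (6*(-3)²)*(17 + (0 - 2)) = (6*9)*(17 - 2) = 54*15 = 810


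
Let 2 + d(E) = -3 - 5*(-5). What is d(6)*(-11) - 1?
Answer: -221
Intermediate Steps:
d(E) = 20 (d(E) = -2 + (-3 - 5*(-5)) = -2 + (-3 + 25) = -2 + 22 = 20)
d(6)*(-11) - 1 = 20*(-11) - 1 = -220 - 1 = -221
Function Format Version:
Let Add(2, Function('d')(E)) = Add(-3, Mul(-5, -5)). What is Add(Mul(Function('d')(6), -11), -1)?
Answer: -221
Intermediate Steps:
Function('d')(E) = 20 (Function('d')(E) = Add(-2, Add(-3, Mul(-5, -5))) = Add(-2, Add(-3, 25)) = Add(-2, 22) = 20)
Add(Mul(Function('d')(6), -11), -1) = Add(Mul(20, -11), -1) = Add(-220, -1) = -221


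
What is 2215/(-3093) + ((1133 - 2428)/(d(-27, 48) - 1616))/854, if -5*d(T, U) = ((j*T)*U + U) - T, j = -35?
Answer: -2891699485/4038734238 ≈ -0.71599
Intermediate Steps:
d(T, U) = -U/5 + T/5 + 7*T*U (d(T, U) = -(((-35*T)*U + U) - T)/5 = -((-35*T*U + U) - T)/5 = -((U - 35*T*U) - T)/5 = -(U - T - 35*T*U)/5 = -U/5 + T/5 + 7*T*U)
2215/(-3093) + ((1133 - 2428)/(d(-27, 48) - 1616))/854 = 2215/(-3093) + ((1133 - 2428)/((-⅕*48 + (⅕)*(-27) + 7*(-27)*48) - 1616))/854 = 2215*(-1/3093) - 1295/((-48/5 - 27/5 - 9072) - 1616)*(1/854) = -2215/3093 - 1295/(-9087 - 1616)*(1/854) = -2215/3093 - 1295/(-10703)*(1/854) = -2215/3093 - 1295*(-1/10703)*(1/854) = -2215/3093 + (185/1529)*(1/854) = -2215/3093 + 185/1305766 = -2891699485/4038734238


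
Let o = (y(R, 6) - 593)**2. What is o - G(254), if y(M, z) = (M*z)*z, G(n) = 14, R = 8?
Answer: 93011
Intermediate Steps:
y(M, z) = M*z**2
o = 93025 (o = (8*6**2 - 593)**2 = (8*36 - 593)**2 = (288 - 593)**2 = (-305)**2 = 93025)
o - G(254) = 93025 - 1*14 = 93025 - 14 = 93011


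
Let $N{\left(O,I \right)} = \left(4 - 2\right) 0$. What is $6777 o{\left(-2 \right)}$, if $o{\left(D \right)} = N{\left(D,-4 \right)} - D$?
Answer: $13554$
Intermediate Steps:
$N{\left(O,I \right)} = 0$ ($N{\left(O,I \right)} = 2 \cdot 0 = 0$)
$o{\left(D \right)} = - D$ ($o{\left(D \right)} = 0 - D = - D$)
$6777 o{\left(-2 \right)} = 6777 \left(\left(-1\right) \left(-2\right)\right) = 6777 \cdot 2 = 13554$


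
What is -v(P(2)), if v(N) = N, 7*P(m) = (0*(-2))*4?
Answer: 0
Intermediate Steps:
P(m) = 0 (P(m) = ((0*(-2))*4)/7 = (0*4)/7 = (⅐)*0 = 0)
-v(P(2)) = -1*0 = 0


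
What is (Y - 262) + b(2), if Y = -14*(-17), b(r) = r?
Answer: -22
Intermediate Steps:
Y = 238
(Y - 262) + b(2) = (238 - 262) + 2 = -24 + 2 = -22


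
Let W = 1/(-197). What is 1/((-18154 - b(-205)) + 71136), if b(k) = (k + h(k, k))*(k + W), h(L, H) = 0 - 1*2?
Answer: 197/2077552 ≈ 9.4823e-5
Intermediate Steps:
h(L, H) = -2 (h(L, H) = 0 - 2 = -2)
W = -1/197 ≈ -0.0050761
b(k) = (-2 + k)*(-1/197 + k) (b(k) = (k - 2)*(k - 1/197) = (-2 + k)*(-1/197 + k))
1/((-18154 - b(-205)) + 71136) = 1/((-18154 - (2/197 + (-205)² - 395/197*(-205))) + 71136) = 1/((-18154 - (2/197 + 42025 + 80975/197)) + 71136) = 1/((-18154 - 1*8359902/197) + 71136) = 1/((-18154 - 8359902/197) + 71136) = 1/(-11936240/197 + 71136) = 1/(2077552/197) = 197/2077552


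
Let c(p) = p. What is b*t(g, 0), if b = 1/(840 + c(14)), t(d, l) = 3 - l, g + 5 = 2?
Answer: 3/854 ≈ 0.0035129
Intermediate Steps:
g = -3 (g = -5 + 2 = -3)
b = 1/854 (b = 1/(840 + 14) = 1/854 ≈ 0.0011710)
b*t(g, 0) = (3 - 1*0)/854 = (3 + 0)/854 = (1/854)*3 = 3/854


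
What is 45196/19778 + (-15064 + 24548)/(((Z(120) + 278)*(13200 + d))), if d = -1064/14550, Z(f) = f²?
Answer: 7963256817210173/3484687133516314 ≈ 2.2852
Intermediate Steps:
d = -532/7275 (d = -1064*1/14550 = -532/7275 ≈ -0.073127)
45196/19778 + (-15064 + 24548)/(((Z(120) + 278)*(13200 + d))) = 45196/19778 + (-15064 + 24548)/(((120² + 278)*(13200 - 532/7275))) = 45196*(1/19778) + 9484/(((14400 + 278)*(96029468/7275))) = 22598/9889 + 9484/((14678*(96029468/7275))) = 22598/9889 + 9484/(1409520531304/7275) = 22598/9889 + 9484*(7275/1409520531304) = 22598/9889 + 17249025/352380132826 = 7963256817210173/3484687133516314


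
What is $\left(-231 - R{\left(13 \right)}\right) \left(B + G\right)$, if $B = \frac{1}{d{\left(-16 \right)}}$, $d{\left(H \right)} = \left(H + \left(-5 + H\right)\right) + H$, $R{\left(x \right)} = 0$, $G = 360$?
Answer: $- \frac{4407249}{53} \approx -83156.0$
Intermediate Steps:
$d{\left(H \right)} = -5 + 3 H$ ($d{\left(H \right)} = \left(-5 + 2 H\right) + H = -5 + 3 H$)
$B = - \frac{1}{53}$ ($B = \frac{1}{-5 + 3 \left(-16\right)} = \frac{1}{-5 - 48} = \frac{1}{-53} = - \frac{1}{53} \approx -0.018868$)
$\left(-231 - R{\left(13 \right)}\right) \left(B + G\right) = \left(-231 - 0\right) \left(- \frac{1}{53} + 360\right) = \left(-231 + 0\right) \frac{19079}{53} = \left(-231\right) \frac{19079}{53} = - \frac{4407249}{53}$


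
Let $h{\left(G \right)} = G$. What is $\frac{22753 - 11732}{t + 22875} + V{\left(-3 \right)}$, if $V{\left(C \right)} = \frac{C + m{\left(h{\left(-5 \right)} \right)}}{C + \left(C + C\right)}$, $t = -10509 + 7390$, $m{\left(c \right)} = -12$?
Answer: $\frac{131843}{59268} \approx 2.2245$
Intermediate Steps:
$t = -3119$
$V{\left(C \right)} = \frac{-12 + C}{3 C}$ ($V{\left(C \right)} = \frac{C - 12}{C + \left(C + C\right)} = \frac{-12 + C}{C + 2 C} = \frac{-12 + C}{3 C}$)
$\frac{22753 - 11732}{t + 22875} + V{\left(-3 \right)} = \frac{22753 - 11732}{-3119 + 22875} + \frac{-12 - 3}{3 \left(-3\right)} = \frac{11021}{19756} + \frac{1}{3} \left(- \frac{1}{3}\right) \left(-15\right) = 11021 \cdot \frac{1}{19756} + \frac{5}{3} = \frac{11021}{19756} + \frac{5}{3} = \frac{131843}{59268}$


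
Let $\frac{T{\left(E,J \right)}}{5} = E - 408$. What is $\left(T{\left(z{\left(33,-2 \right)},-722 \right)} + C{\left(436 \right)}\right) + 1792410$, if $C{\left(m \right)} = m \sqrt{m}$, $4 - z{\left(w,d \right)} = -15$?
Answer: $1790465 + 872 \sqrt{109} \approx 1.7996 \cdot 10^{6}$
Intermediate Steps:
$z{\left(w,d \right)} = 19$ ($z{\left(w,d \right)} = 4 - -15 = 4 + 15 = 19$)
$T{\left(E,J \right)} = -2040 + 5 E$ ($T{\left(E,J \right)} = 5 \left(E - 408\right) = 5 \left(-408 + E\right) = -2040 + 5 E$)
$C{\left(m \right)} = m^{\frac{3}{2}}$
$\left(T{\left(z{\left(33,-2 \right)},-722 \right)} + C{\left(436 \right)}\right) + 1792410 = \left(\left(-2040 + 5 \cdot 19\right) + 436^{\frac{3}{2}}\right) + 1792410 = \left(\left(-2040 + 95\right) + 872 \sqrt{109}\right) + 1792410 = \left(-1945 + 872 \sqrt{109}\right) + 1792410 = 1790465 + 872 \sqrt{109}$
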